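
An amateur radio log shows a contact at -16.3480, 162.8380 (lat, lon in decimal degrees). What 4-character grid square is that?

RH13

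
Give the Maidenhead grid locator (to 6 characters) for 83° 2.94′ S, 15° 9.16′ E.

JA76nw

Add 180° to longitude and 90° to latitude: 195.1527, 6.9510.
Field: lon ⌊195.1527/20⌋ = 9 → J; lat ⌊6.9510/10⌋ = 0 → A.
Square: lon ⌊15.1527/2⌋ = 7; lat ⌊6.9510/1⌋ = 6.
Subsquare: lon ⌊1.1527/0.0833333⌋ = 13 → n; lat ⌊0.9510/0.0416667⌋ = 22 → w.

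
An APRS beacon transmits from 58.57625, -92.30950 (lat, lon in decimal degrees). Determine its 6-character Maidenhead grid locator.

EO38un

Add 180° to longitude and 90° to latitude: 87.6905, 148.5763.
Field: lon ⌊87.6905/20⌋ = 4 → E; lat ⌊148.5763/10⌋ = 14 → O.
Square: lon ⌊7.6905/2⌋ = 3; lat ⌊8.5763/1⌋ = 8.
Subsquare: lon ⌊1.6905/0.0833333⌋ = 20 → u; lat ⌊0.5763/0.0416667⌋ = 13 → n.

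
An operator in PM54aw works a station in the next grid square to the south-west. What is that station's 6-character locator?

PM44xv

Longitude subsquare a = 0; −1 → -1, wraps to 23 = x, carry into square.
Longitude square 5; −1 → 4.
Latitude subsquare w = 22; −1 → 21 = v.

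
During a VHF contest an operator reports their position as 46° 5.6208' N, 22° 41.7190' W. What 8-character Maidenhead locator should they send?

HN86pc62

Shift to the Maidenhead origin (180°W, 90°S): lon 157.30468, lat 136.09368.
Field (20°×10°, letters A–R): lon ⌊157.30468/20⌋ = 7 → H; lat ⌊136.09368/10⌋ = 13 → N.
Square (2°×1°, digits 0–9): lon ⌊17.30468/2⌋ = 8; lat ⌊6.09368/1⌋ = 6.
Subsquare (5′×2.5′, letters a–x): lon ⌊1.30468/0.0833333⌋ = 15 → p; lat ⌊0.09368/0.0416667⌋ = 2 → c.
Extended square (30″×15″, digits 0–9): lon ⌊0.05468/0.00833333⌋ = 6; lat ⌊0.01035/0.00416667⌋ = 2.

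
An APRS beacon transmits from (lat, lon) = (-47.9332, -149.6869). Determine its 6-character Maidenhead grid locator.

BE52db

Shift to the Maidenhead origin (180°W, 90°S): lon 30.3131, lat 42.0668.
Field: lon ⌊30.3131/20⌋ = 1 → B; lat ⌊42.0668/10⌋ = 4 → E.
Square: lon ⌊10.3131/2⌋ = 5; lat ⌊2.0668/1⌋ = 2.
Subsquare: lon ⌊0.3131/0.0833333⌋ = 3 → d; lat ⌊0.0668/0.0416667⌋ = 1 → b.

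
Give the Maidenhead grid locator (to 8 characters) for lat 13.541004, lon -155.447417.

BK23gm69

Offset from 180°W / 90°S: lon 24.55258°, lat 103.54100°.
Field: 24.55258/20 → 1 → B, 103.54100/10 → 10 → K; chars BK.
Square: 4.55258/2 → 2, 3.54100/1 → 3; chars 23.
Subsquare: 0.55258/0.0833333 → 6 → g, 0.54100/0.0416667 → 12 → m; chars gm.
Extended square: 0.05258/0.00833333 → 6, 0.04100/0.00416667 → 9; chars 69.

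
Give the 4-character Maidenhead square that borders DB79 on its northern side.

DC70

Latitude square 9; +1 → 10, wraps to 0, carry into field.
Latitude field B = 1; +1 → 2 = C.
The longitude characters are unchanged.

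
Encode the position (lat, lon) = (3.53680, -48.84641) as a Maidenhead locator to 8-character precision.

GJ53nm88

Shift to the Maidenhead origin (180°W, 90°S): lon 131.15359, lat 93.53680.
Field (20°×10°, letters A–R): 131.15359/20 → 6 → G, 93.53680/10 → 9 → J; chars GJ.
Square (2°×1°, digits 0–9): 11.15359/2 → 5, 3.53680/1 → 3; chars 53.
Subsquare (5′×2.5′, letters a–x): 1.15359/0.0833333 → 13 → n, 0.53680/0.0416667 → 12 → m; chars nm.
Extended square (30″×15″, digits 0–9): 0.07026/0.00833333 → 8, 0.03680/0.00416667 → 8; chars 88.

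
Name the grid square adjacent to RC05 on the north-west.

QC96

Longitude square 0; −1 → -1, wraps to 9, carry into field.
Longitude field R = 17; −1 → 16 = Q.
Latitude square 5; +1 → 6.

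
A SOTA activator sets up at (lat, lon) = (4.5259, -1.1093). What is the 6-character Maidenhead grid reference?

IJ94km

Add 180° to longitude and 90° to latitude: 178.8907, 94.5259.
Field: lon ⌊178.8907/20⌋ = 8 → I; lat ⌊94.5259/10⌋ = 9 → J.
Square: lon ⌊18.8907/2⌋ = 9; lat ⌊4.5259/1⌋ = 4.
Subsquare: lon ⌊0.8907/0.0833333⌋ = 10 → k; lat ⌊0.5259/0.0416667⌋ = 12 → m.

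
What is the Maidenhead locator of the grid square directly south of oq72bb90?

OQ72ba99

Latitude extended square 0; −1 → -1, wraps to 9, carry into subsquare.
Latitude subsquare b = 1; −1 → 0 = a.
The longitude characters are unchanged.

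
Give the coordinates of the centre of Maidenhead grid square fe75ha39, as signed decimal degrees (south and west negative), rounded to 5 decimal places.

-44.96042, -65.38750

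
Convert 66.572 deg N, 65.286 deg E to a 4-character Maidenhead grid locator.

MP26

Offset from 180°W / 90°S: lon 245.29°, lat 156.57°.
Field (20°×10°, letters A–R): 245.29/20 → 12 → M, 156.57/10 → 15 → P; chars MP.
Square (2°×1°, digits 0–9): 5.29/2 → 2, 6.57/1 → 6; chars 26.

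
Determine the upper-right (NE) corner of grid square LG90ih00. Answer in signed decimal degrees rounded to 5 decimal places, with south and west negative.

-29.70417, 58.67500

Field L=11, G=6: +11·20° lon, +6·10° lat → SW at lon 40°, lat -30°.
Square 9, 0: +9·2° lon, +0·1° lat → SW at lon 58°, lat -30°.
Subsquare i=8, h=7: +8·0.0833333° lon, +7·0.0416667° lat → SW at lon 58.6667°, lat -29.7083°.
Extended square 0, 0: +0·0.00833333° lon, +0·0.00416667° lat → SW at lon 58.6667°, lat -29.7083°.
Cell spans 0.00833333° lon × 0.00416667° lat. NE corner is SW corner plus one full cell.
latitude -29.70417, longitude 58.67500.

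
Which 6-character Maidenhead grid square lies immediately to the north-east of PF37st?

PF37tu

Longitude subsquare s = 18; +1 → 19 = t.
Latitude subsquare t = 19; +1 → 20 = u.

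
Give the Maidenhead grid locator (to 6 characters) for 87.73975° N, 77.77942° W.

FR17cr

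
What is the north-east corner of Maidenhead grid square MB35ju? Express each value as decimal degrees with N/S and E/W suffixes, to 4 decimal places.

Field M=12, B=1: +12·20° lon, +1·10° lat → SW at lon 60°, lat -80°.
Square 3, 5: +3·2° lon, +5·1° lat → SW at lon 66°, lat -75°.
Subsquare j=9, u=20: +9·0.0833333° lon, +20·0.0416667° lat → SW at lon 66.75°, lat -74.1667°.
Cell spans 0.0833333° lon × 0.0416667° lat. NE corner is SW corner plus one full cell.
latitude 74.1250° S, longitude 66.8333° E.

74.1250° S, 66.8333° E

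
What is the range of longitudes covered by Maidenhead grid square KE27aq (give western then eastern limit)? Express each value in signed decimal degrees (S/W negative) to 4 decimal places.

Field K=10, E=4: +10·20° lon, +4·10° lat → SW at lon 20°, lat -50°.
Square 2, 7: +2·2° lon, +7·1° lat → SW at lon 24°, lat -43°.
Subsquare a=0, q=16: +0·0.0833333° lon, +16·0.0416667° lat → SW at lon 24°, lat -42.3333°.
Cell spans 0.0833333° lon × 0.0416667° lat.
west 24.0000, east 24.0833.

24.0000, 24.0833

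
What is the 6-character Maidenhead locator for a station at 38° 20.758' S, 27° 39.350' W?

HF61ep

Add 180° to longitude and 90° to latitude: 152.3442, 51.6540.
Field: lon ⌊152.3442/20⌋ = 7 → H; lat ⌊51.6540/10⌋ = 5 → F.
Square: lon ⌊12.3442/2⌋ = 6; lat ⌊1.6540/1⌋ = 1.
Subsquare: lon ⌊0.3442/0.0833333⌋ = 4 → e; lat ⌊0.6540/0.0416667⌋ = 15 → p.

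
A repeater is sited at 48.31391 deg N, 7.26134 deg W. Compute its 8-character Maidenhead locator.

IN68ih85

Offset from 180°W / 90°S: lon 172.73866°, lat 138.31391°.
Field: lon ⌊172.73866/20⌋ = 8 → I; lat ⌊138.31391/10⌋ = 13 → N.
Square: lon ⌊12.73866/2⌋ = 6; lat ⌊8.31391/1⌋ = 8.
Subsquare: lon ⌊0.73866/0.0833333⌋ = 8 → i; lat ⌊0.31391/0.0416667⌋ = 7 → h.
Extended square: lon ⌊0.07199/0.00833333⌋ = 8; lat ⌊0.02224/0.00416667⌋ = 5.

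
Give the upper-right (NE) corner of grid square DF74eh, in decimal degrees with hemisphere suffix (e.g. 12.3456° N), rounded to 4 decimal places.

Field D=3, F=5: +3·20° lon, +5·10° lat → SW at lon -120°, lat -40°.
Square 7, 4: +7·2° lon, +4·1° lat → SW at lon -106°, lat -36°.
Subsquare e=4, h=7: +4·0.0833333° lon, +7·0.0416667° lat → SW at lon -105.667°, lat -35.7083°.
Cell spans 0.0833333° lon × 0.0416667° lat. NE corner is SW corner plus one full cell.
latitude 35.6667° S, longitude 105.5833° W.

35.6667° S, 105.5833° W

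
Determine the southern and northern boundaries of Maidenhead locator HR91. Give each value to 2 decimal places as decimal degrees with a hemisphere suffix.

81.00° N, 82.00° N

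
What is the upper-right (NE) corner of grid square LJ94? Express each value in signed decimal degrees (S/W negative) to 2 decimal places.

5.00, 60.00

Field L=11, J=9: +11·20° lon, +9·10° lat → SW at lon 40°, lat 0°.
Square 9, 4: +9·2° lon, +4·1° lat → SW at lon 58°, lat 4°.
Cell spans 2° lon × 1° lat. NE corner is SW corner plus one full cell.
latitude 5.00, longitude 60.00.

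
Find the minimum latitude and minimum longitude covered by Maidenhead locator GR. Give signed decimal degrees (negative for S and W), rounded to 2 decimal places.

80.00, -60.00

Field G=6, R=17: +6·20° lon, +17·10° lat → SW at lon -60°, lat 80°.
latitude 80.00, longitude -60.00.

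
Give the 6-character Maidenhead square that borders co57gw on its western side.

CO57fw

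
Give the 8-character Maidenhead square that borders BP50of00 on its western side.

BP50nf90

Longitude extended square 0; −1 → -1, wraps to 9, carry into subsquare.
Longitude subsquare o = 14; −1 → 13 = n.
The latitude characters are unchanged.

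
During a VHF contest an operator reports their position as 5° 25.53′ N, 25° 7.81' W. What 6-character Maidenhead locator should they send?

Shift to the Maidenhead origin (180°W, 90°S): lon 154.8698, lat 95.4255.
Field: 154.8698/20 → 7 → H, 95.4255/10 → 9 → J; chars HJ.
Square: 14.8698/2 → 7, 5.4255/1 → 5; chars 75.
Subsquare: 0.8698/0.0833333 → 10 → k, 0.4255/0.0416667 → 10 → k; chars kk.

HJ75kk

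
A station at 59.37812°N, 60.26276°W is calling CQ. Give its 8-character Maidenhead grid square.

Add 180° to longitude and 90° to latitude: 119.73724, 149.37812.
Field: 119.73724/20 → 5 → F, 149.37812/10 → 14 → O; chars FO.
Square: 19.73724/2 → 9, 9.37812/1 → 9; chars 99.
Subsquare: 1.73724/0.0833333 → 20 → u, 0.37812/0.0416667 → 9 → j; chars uj.
Extended square: 0.07057/0.00833333 → 8, 0.00312/0.00416667 → 0; chars 80.

FO99uj80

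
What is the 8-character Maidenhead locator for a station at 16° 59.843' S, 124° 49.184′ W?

CH73oa10

Add 180° to longitude and 90° to latitude: 55.18027, 73.00262.
Field: 55.18027/20 → 2 → C, 73.00262/10 → 7 → H; chars CH.
Square: 15.18027/2 → 7, 3.00262/1 → 3; chars 73.
Subsquare: 1.18027/0.0833333 → 14 → o, 0.00262/0.0416667 → 0 → a; chars oa.
Extended square: 0.01360/0.00833333 → 1, 0.00262/0.00416667 → 0; chars 10.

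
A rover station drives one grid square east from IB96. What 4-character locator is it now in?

Longitude square 9; +1 → 10, wraps to 0, carry into field.
Longitude field I = 8; +1 → 9 = J.
The latitude characters are unchanged.

JB06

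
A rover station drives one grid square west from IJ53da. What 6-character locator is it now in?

IJ53ca

Longitude subsquare d = 3; −1 → 2 = c.
The latitude characters are unchanged.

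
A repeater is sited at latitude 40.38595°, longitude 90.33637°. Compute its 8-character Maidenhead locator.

NN50ej02

Add 180° to longitude and 90° to latitude: 270.33637, 130.38595.
Field (20°×10°, letters A–R): lon ⌊270.33637/20⌋ = 13 → N; lat ⌊130.38595/10⌋ = 13 → N.
Square (2°×1°, digits 0–9): lon ⌊10.33637/2⌋ = 5; lat ⌊0.38595/1⌋ = 0.
Subsquare (5′×2.5′, letters a–x): lon ⌊0.33637/0.0833333⌋ = 4 → e; lat ⌊0.38595/0.0416667⌋ = 9 → j.
Extended square (30″×15″, digits 0–9): lon ⌊0.00304/0.00833333⌋ = 0; lat ⌊0.01095/0.00416667⌋ = 2.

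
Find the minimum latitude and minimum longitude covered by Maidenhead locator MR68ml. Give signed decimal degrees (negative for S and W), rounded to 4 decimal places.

88.4583, 73.0000

Field M=12, R=17: +12·20° lon, +17·10° lat → SW at lon 60°, lat 80°.
Square 6, 8: +6·2° lon, +8·1° lat → SW at lon 72°, lat 88°.
Subsquare m=12, l=11: +12·0.0833333° lon, +11·0.0416667° lat → SW at lon 73°, lat 88.4583°.
latitude 88.4583, longitude 73.0000.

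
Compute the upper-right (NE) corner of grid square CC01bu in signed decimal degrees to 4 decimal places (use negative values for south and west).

Field C=2, C=2: +2·20° lon, +2·10° lat → SW at lon -140°, lat -70°.
Square 0, 1: +0·2° lon, +1·1° lat → SW at lon -140°, lat -69°.
Subsquare b=1, u=20: +1·0.0833333° lon, +20·0.0416667° lat → SW at lon -139.917°, lat -68.1667°.
Cell spans 0.0833333° lon × 0.0416667° lat. NE corner is SW corner plus one full cell.
latitude -68.1250, longitude -139.8333.

-68.1250, -139.8333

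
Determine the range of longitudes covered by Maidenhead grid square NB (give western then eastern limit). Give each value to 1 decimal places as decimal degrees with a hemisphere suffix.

Field N=13, B=1: +13·20° lon, +1·10° lat → SW at lon 80°, lat -80°.
Cell spans 20° lon × 10° lat.
west 80.0° E, east 100.0° E.

80.0° E, 100.0° E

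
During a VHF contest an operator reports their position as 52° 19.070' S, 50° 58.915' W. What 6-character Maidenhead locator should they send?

Shift to the Maidenhead origin (180°W, 90°S): lon 129.0181, lat 37.6822.
Field: 129.0181/20 → 6 → G, 37.6822/10 → 3 → D; chars GD.
Square: 9.0181/2 → 4, 7.6822/1 → 7; chars 47.
Subsquare: 1.0181/0.0833333 → 12 → m, 0.6822/0.0416667 → 16 → q; chars mq.

GD47mq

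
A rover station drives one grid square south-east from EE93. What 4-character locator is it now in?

FE02

Longitude square 9; +1 → 10, wraps to 0, carry into field.
Longitude field E = 4; +1 → 5 = F.
Latitude square 3; −1 → 2.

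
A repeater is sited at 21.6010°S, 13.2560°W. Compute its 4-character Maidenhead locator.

IG38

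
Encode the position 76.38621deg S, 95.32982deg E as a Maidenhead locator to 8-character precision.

NB73po97

Offset from 180°W / 90°S: lon 275.32982°, lat 13.61379°.
Field: lon ⌊275.32982/20⌋ = 13 → N; lat ⌊13.61379/10⌋ = 1 → B.
Square: lon ⌊15.32982/2⌋ = 7; lat ⌊3.61379/1⌋ = 3.
Subsquare: lon ⌊1.32982/0.0833333⌋ = 15 → p; lat ⌊0.61379/0.0416667⌋ = 14 → o.
Extended square: lon ⌊0.07982/0.00833333⌋ = 9; lat ⌊0.03046/0.00416667⌋ = 7.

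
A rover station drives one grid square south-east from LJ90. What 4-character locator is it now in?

MI09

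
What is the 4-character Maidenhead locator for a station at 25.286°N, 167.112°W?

Add 180° to longitude and 90° to latitude: 12.89, 115.29.
Field: lon ⌊12.89/20⌋ = 0 → A; lat ⌊115.29/10⌋ = 11 → L.
Square: lon ⌊12.89/2⌋ = 6; lat ⌊5.29/1⌋ = 5.

AL65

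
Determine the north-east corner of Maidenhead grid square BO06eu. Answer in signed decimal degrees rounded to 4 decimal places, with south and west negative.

56.8750, -159.5833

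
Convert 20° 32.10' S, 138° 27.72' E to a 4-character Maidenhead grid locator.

Shift to the Maidenhead origin (180°W, 90°S): lon 318.46, lat 69.47.
Field (20°×10°, letters A–R): 318.46/20 → 15 → P, 69.47/10 → 6 → G; chars PG.
Square (2°×1°, digits 0–9): 18.46/2 → 9, 9.47/1 → 9; chars 99.

PG99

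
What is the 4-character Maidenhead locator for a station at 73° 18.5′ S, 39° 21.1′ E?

KB96

Offset from 180°W / 90°S: lon 219.35°, lat 16.69°.
Field (20°×10°, letters A–R): 219.35/20 → 10 → K, 16.69/10 → 1 → B; chars KB.
Square (2°×1°, digits 0–9): 19.35/2 → 9, 6.69/1 → 6; chars 96.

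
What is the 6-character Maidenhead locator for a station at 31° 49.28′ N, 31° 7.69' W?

Offset from 180°W / 90°S: lon 148.8718°, lat 121.8213°.
Field: lon ⌊148.8718/20⌋ = 7 → H; lat ⌊121.8213/10⌋ = 12 → M.
Square: lon ⌊8.8718/2⌋ = 4; lat ⌊1.8213/1⌋ = 1.
Subsquare: lon ⌊0.8718/0.0833333⌋ = 10 → k; lat ⌊0.8213/0.0416667⌋ = 19 → t.

HM41kt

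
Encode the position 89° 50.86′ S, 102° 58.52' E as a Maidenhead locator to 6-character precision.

OA10ld

Add 180° to longitude and 90° to latitude: 282.9753, 0.1523.
Field (20°×10°, letters A–R): lon ⌊282.9753/20⌋ = 14 → O; lat ⌊0.1523/10⌋ = 0 → A.
Square (2°×1°, digits 0–9): lon ⌊2.9753/2⌋ = 1; lat ⌊0.1523/1⌋ = 0.
Subsquare (5′×2.5′, letters a–x): lon ⌊0.9753/0.0833333⌋ = 11 → l; lat ⌊0.1523/0.0416667⌋ = 3 → d.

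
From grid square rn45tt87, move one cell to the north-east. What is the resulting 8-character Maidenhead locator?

Longitude extended square 8; +1 → 9.
Latitude extended square 7; +1 → 8.

RN45tt98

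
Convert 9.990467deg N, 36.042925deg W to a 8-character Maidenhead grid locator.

HJ19xx47

Offset from 180°W / 90°S: lon 143.95708°, lat 99.99047°.
Field: lon ⌊143.95708/20⌋ = 7 → H; lat ⌊99.99047/10⌋ = 9 → J.
Square: lon ⌊3.95708/2⌋ = 1; lat ⌊9.99047/1⌋ = 9.
Subsquare: lon ⌊1.95708/0.0833333⌋ = 23 → x; lat ⌊0.99047/0.0416667⌋ = 23 → x.
Extended square: lon ⌊0.04041/0.00833333⌋ = 4; lat ⌊0.03213/0.00416667⌋ = 7.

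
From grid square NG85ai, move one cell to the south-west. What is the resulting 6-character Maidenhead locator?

NG75xh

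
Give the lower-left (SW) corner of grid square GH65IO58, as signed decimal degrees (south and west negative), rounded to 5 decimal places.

-14.38333, -47.29167

Field G=6, H=7: +6·20° lon, +7·10° lat → SW at lon -60°, lat -20°.
Square 6, 5: +6·2° lon, +5·1° lat → SW at lon -48°, lat -15°.
Subsquare i=8, o=14: +8·0.0833333° lon, +14·0.0416667° lat → SW at lon -47.3333°, lat -14.4167°.
Extended square 5, 8: +5·0.00833333° lon, +8·0.00416667° lat → SW at lon -47.2917°, lat -14.3833°.
latitude -14.38333, longitude -47.29167.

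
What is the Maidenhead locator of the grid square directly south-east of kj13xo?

Longitude subsquare x = 23; +1 → 24, wraps to 0 = a, carry into square.
Longitude square 1; +1 → 2.
Latitude subsquare o = 14; −1 → 13 = n.

KJ23an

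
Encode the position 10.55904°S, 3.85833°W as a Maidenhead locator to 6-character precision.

IH89bk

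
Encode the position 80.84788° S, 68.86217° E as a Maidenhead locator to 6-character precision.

Offset from 180°W / 90°S: lon 248.8622°, lat 9.1521°.
Field: lon ⌊248.8622/20⌋ = 12 → M; lat ⌊9.1521/10⌋ = 0 → A.
Square: lon ⌊8.8622/2⌋ = 4; lat ⌊9.1521/1⌋ = 9.
Subsquare: lon ⌊0.8622/0.0833333⌋ = 10 → k; lat ⌊0.1521/0.0416667⌋ = 3 → d.

MA49kd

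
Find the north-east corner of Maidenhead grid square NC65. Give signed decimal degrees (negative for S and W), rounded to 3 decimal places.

-64.000, 94.000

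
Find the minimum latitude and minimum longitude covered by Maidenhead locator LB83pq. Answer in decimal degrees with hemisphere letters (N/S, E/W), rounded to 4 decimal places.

Field L=11, B=1: +11·20° lon, +1·10° lat → SW at lon 40°, lat -80°.
Square 8, 3: +8·2° lon, +3·1° lat → SW at lon 56°, lat -77°.
Subsquare p=15, q=16: +15·0.0833333° lon, +16·0.0416667° lat → SW at lon 57.25°, lat -76.3333°.
latitude 76.3333° S, longitude 57.2500° E.

76.3333° S, 57.2500° E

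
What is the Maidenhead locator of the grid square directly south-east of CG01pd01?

CG01pd10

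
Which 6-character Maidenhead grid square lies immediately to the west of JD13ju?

Longitude subsquare j = 9; −1 → 8 = i.
The latitude characters are unchanged.

JD13iu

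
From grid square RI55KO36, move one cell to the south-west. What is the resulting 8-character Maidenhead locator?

RI55ko25

Longitude extended square 3; −1 → 2.
Latitude extended square 6; −1 → 5.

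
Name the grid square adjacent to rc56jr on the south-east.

Longitude subsquare j = 9; +1 → 10 = k.
Latitude subsquare r = 17; −1 → 16 = q.

RC56kq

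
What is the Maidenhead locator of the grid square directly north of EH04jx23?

Latitude extended square 3; +1 → 4.
The longitude characters are unchanged.

EH04jx24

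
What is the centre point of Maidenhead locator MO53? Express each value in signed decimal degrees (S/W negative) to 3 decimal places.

Field M=12, O=14: +12·20° lon, +14·10° lat → SW at lon 60°, lat 50°.
Square 5, 3: +5·2° lon, +3·1° lat → SW at lon 70°, lat 53°.
Cell spans 2° lon × 1° lat. Centre is SW corner plus half of each.
latitude 53.500, longitude 71.000.

53.500, 71.000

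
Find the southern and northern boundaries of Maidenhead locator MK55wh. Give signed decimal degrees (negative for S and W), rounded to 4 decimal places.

Field M=12, K=10: +12·20° lon, +10·10° lat → SW at lon 60°, lat 10°.
Square 5, 5: +5·2° lon, +5·1° lat → SW at lon 70°, lat 15°.
Subsquare w=22, h=7: +22·0.0833333° lon, +7·0.0416667° lat → SW at lon 71.8333°, lat 15.2917°.
Cell spans 0.0833333° lon × 0.0416667° lat.
south 15.2917, north 15.3333.

15.2917, 15.3333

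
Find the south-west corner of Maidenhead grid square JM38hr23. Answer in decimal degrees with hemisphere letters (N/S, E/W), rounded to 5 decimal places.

38.72083° N, 6.60000° E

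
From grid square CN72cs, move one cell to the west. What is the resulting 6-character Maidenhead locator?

CN72bs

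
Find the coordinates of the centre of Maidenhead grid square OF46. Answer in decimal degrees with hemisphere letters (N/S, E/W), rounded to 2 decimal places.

Field O=14, F=5: +14·20° lon, +5·10° lat → SW at lon 100°, lat -40°.
Square 4, 6: +4·2° lon, +6·1° lat → SW at lon 108°, lat -34°.
Cell spans 2° lon × 1° lat. Centre is SW corner plus half of each.
latitude 33.50° S, longitude 109.00° E.

33.50° S, 109.00° E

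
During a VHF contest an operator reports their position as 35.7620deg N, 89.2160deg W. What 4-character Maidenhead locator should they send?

EM55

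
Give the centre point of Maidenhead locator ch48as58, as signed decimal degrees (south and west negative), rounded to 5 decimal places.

Field C=2, H=7: +2·20° lon, +7·10° lat → SW at lon -140°, lat -20°.
Square 4, 8: +4·2° lon, +8·1° lat → SW at lon -132°, lat -12°.
Subsquare a=0, s=18: +0·0.0833333° lon, +18·0.0416667° lat → SW at lon -132°, lat -11.25°.
Extended square 5, 8: +5·0.00833333° lon, +8·0.00416667° lat → SW at lon -131.958°, lat -11.2167°.
Cell spans 0.00833333° lon × 0.00416667° lat. Centre is SW corner plus half of each.
latitude -11.21458, longitude -131.95417.

-11.21458, -131.95417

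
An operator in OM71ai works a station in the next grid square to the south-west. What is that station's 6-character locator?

Longitude subsquare a = 0; −1 → -1, wraps to 23 = x, carry into square.
Longitude square 7; −1 → 6.
Latitude subsquare i = 8; −1 → 7 = h.

OM61xh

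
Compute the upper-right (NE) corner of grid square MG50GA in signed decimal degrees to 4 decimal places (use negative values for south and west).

-29.9583, 70.5833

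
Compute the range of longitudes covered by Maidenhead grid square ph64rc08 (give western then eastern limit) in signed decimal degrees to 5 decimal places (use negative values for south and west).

133.41667, 133.42500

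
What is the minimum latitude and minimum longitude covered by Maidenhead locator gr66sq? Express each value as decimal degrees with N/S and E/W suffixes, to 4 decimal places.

86.6667° N, 46.5000° W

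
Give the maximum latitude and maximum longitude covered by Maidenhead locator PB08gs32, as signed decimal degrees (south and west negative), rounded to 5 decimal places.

Field P=15, B=1: +15·20° lon, +1·10° lat → SW at lon 120°, lat -80°.
Square 0, 8: +0·2° lon, +8·1° lat → SW at lon 120°, lat -72°.
Subsquare g=6, s=18: +6·0.0833333° lon, +18·0.0416667° lat → SW at lon 120.5°, lat -71.25°.
Extended square 3, 2: +3·0.00833333° lon, +2·0.00416667° lat → SW at lon 120.525°, lat -71.2417°.
Cell spans 0.00833333° lon × 0.00416667° lat. NE corner is SW corner plus one full cell.
latitude -71.23750, longitude 120.53333.

-71.23750, 120.53333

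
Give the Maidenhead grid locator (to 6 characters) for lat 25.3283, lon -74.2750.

Shift to the Maidenhead origin (180°W, 90°S): lon 105.7250, lat 115.3283.
Field: lon ⌊105.7250/20⌋ = 5 → F; lat ⌊115.3283/10⌋ = 11 → L.
Square: lon ⌊5.7250/2⌋ = 2; lat ⌊5.3283/1⌋ = 5.
Subsquare: lon ⌊1.7250/0.0833333⌋ = 20 → u; lat ⌊0.3283/0.0416667⌋ = 7 → h.

FL25uh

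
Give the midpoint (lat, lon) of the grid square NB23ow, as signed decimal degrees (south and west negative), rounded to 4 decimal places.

-76.0625, 85.2083

Field N=13, B=1: +13·20° lon, +1·10° lat → SW at lon 80°, lat -80°.
Square 2, 3: +2·2° lon, +3·1° lat → SW at lon 84°, lat -77°.
Subsquare o=14, w=22: +14·0.0833333° lon, +22·0.0416667° lat → SW at lon 85.1667°, lat -76.0833°.
Cell spans 0.0833333° lon × 0.0416667° lat. Centre is SW corner plus half of each.
latitude -76.0625, longitude 85.2083.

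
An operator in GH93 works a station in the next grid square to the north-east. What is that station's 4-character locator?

HH04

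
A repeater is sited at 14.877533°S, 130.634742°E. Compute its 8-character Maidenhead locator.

PH55hc69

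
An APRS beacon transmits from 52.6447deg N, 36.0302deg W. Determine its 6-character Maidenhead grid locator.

Add 180° to longitude and 90° to latitude: 143.9698, 142.6447.
Field: lon ⌊143.9698/20⌋ = 7 → H; lat ⌊142.6447/10⌋ = 14 → O.
Square: lon ⌊3.9698/2⌋ = 1; lat ⌊2.6447/1⌋ = 2.
Subsquare: lon ⌊1.9698/0.0833333⌋ = 23 → x; lat ⌊0.6447/0.0416667⌋ = 15 → p.

HO12xp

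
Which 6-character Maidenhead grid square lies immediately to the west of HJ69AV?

HJ59xv

Longitude subsquare a = 0; −1 → -1, wraps to 23 = x, carry into square.
Longitude square 6; −1 → 5.
The latitude characters are unchanged.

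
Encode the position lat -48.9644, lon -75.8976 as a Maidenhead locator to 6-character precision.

FE21ba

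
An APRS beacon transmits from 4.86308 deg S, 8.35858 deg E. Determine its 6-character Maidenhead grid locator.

Offset from 180°W / 90°S: lon 188.3586°, lat 85.1369°.
Field (20°×10°, letters A–R): lon ⌊188.3586/20⌋ = 9 → J; lat ⌊85.1369/10⌋ = 8 → I.
Square (2°×1°, digits 0–9): lon ⌊8.3586/2⌋ = 4; lat ⌊5.1369/1⌋ = 5.
Subsquare (5′×2.5′, letters a–x): lon ⌊0.3586/0.0833333⌋ = 4 → e; lat ⌊0.1369/0.0416667⌋ = 3 → d.

JI45ed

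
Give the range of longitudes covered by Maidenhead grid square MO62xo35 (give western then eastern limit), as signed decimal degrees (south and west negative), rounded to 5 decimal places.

73.94167, 73.95000

Field M=12, O=14: +12·20° lon, +14·10° lat → SW at lon 60°, lat 50°.
Square 6, 2: +6·2° lon, +2·1° lat → SW at lon 72°, lat 52°.
Subsquare x=23, o=14: +23·0.0833333° lon, +14·0.0416667° lat → SW at lon 73.9167°, lat 52.5833°.
Extended square 3, 5: +3·0.00833333° lon, +5·0.00416667° lat → SW at lon 73.9417°, lat 52.6042°.
Cell spans 0.00833333° lon × 0.00416667° lat.
west 73.94167, east 73.95000.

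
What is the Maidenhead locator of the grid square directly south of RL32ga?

RL31gx

Latitude subsquare a = 0; −1 → -1, wraps to 23 = x, carry into square.
Latitude square 2; −1 → 1.
The longitude characters are unchanged.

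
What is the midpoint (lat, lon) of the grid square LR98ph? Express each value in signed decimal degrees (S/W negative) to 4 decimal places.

Field L=11, R=17: +11·20° lon, +17·10° lat → SW at lon 40°, lat 80°.
Square 9, 8: +9·2° lon, +8·1° lat → SW at lon 58°, lat 88°.
Subsquare p=15, h=7: +15·0.0833333° lon, +7·0.0416667° lat → SW at lon 59.25°, lat 88.2917°.
Cell spans 0.0833333° lon × 0.0416667° lat. Centre is SW corner plus half of each.
latitude 88.3125, longitude 59.2917.

88.3125, 59.2917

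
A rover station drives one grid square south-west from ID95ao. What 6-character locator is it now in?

ID85xn

Longitude subsquare a = 0; −1 → -1, wraps to 23 = x, carry into square.
Longitude square 9; −1 → 8.
Latitude subsquare o = 14; −1 → 13 = n.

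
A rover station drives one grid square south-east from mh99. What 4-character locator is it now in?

NH08

Longitude square 9; +1 → 10, wraps to 0, carry into field.
Longitude field M = 12; +1 → 13 = N.
Latitude square 9; −1 → 8.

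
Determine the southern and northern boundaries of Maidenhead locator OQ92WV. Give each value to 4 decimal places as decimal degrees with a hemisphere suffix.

72.8750° N, 72.9167° N

Field O=14, Q=16: +14·20° lon, +16·10° lat → SW at lon 100°, lat 70°.
Square 9, 2: +9·2° lon, +2·1° lat → SW at lon 118°, lat 72°.
Subsquare w=22, v=21: +22·0.0833333° lon, +21·0.0416667° lat → SW at lon 119.833°, lat 72.875°.
Cell spans 0.0833333° lon × 0.0416667° lat.
south 72.8750° N, north 72.9167° N.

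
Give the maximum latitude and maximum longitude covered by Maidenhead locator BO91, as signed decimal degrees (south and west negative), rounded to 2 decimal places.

Field B=1, O=14: +1·20° lon, +14·10° lat → SW at lon -160°, lat 50°.
Square 9, 1: +9·2° lon, +1·1° lat → SW at lon -142°, lat 51°.
Cell spans 2° lon × 1° lat. NE corner is SW corner plus one full cell.
latitude 52.00, longitude -140.00.

52.00, -140.00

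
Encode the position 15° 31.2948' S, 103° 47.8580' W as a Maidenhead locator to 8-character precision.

DH84cl44

Add 180° to longitude and 90° to latitude: 76.20237, 74.47842.
Field: lon ⌊76.20237/20⌋ = 3 → D; lat ⌊74.47842/10⌋ = 7 → H.
Square: lon ⌊16.20237/2⌋ = 8; lat ⌊4.47842/1⌋ = 4.
Subsquare: lon ⌊0.20237/0.0833333⌋ = 2 → c; lat ⌊0.47842/0.0416667⌋ = 11 → l.
Extended square: lon ⌊0.03570/0.00833333⌋ = 4; lat ⌊0.02009/0.00416667⌋ = 4.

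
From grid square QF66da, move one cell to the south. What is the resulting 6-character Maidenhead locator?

Latitude subsquare a = 0; −1 → -1, wraps to 23 = x, carry into square.
Latitude square 6; −1 → 5.
The longitude characters are unchanged.

QF65dx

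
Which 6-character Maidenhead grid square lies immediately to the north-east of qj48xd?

Longitude subsquare x = 23; +1 → 24, wraps to 0 = a, carry into square.
Longitude square 4; +1 → 5.
Latitude subsquare d = 3; +1 → 4 = e.

QJ58ae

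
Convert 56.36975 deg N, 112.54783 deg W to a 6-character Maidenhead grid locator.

DO36ri

Add 180° to longitude and 90° to latitude: 67.4522, 146.3698.
Field: lon ⌊67.4522/20⌋ = 3 → D; lat ⌊146.3698/10⌋ = 14 → O.
Square: lon ⌊7.4522/2⌋ = 3; lat ⌊6.3698/1⌋ = 6.
Subsquare: lon ⌊1.4522/0.0833333⌋ = 17 → r; lat ⌊0.3698/0.0416667⌋ = 8 → i.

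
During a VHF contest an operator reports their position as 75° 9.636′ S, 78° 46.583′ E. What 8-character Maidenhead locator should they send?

Add 180° to longitude and 90° to latitude: 258.77638, 14.83940.
Field: 258.77638/20 → 12 → M, 14.83940/10 → 1 → B; chars MB.
Square: 18.77638/2 → 9, 4.83940/1 → 4; chars 94.
Subsquare: 0.77638/0.0833333 → 9 → j, 0.83940/0.0416667 → 20 → u; chars ju.
Extended square: 0.02638/0.00833333 → 3, 0.00607/0.00416667 → 1; chars 31.

MB94ju31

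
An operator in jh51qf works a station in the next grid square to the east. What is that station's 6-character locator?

JH51rf

Longitude subsquare q = 16; +1 → 17 = r.
The latitude characters are unchanged.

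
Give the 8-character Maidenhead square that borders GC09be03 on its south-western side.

GC09ae92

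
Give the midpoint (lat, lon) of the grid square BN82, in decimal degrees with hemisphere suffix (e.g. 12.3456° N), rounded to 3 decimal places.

Field B=1, N=13: +1·20° lon, +13·10° lat → SW at lon -160°, lat 40°.
Square 8, 2: +8·2° lon, +2·1° lat → SW at lon -144°, lat 42°.
Cell spans 2° lon × 1° lat. Centre is SW corner plus half of each.
latitude 42.500° N, longitude 143.000° W.

42.500° N, 143.000° W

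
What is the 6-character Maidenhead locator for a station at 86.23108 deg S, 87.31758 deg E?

Offset from 180°W / 90°S: lon 267.3176°, lat 3.7689°.
Field: 267.3176/20 → 13 → N, 3.7689/10 → 0 → A; chars NA.
Square: 7.3176/2 → 3, 3.7689/1 → 3; chars 33.
Subsquare: 1.3176/0.0833333 → 15 → p, 0.7689/0.0416667 → 18 → s; chars ps.

NA33ps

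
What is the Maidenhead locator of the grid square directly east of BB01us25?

BB01us35

Longitude extended square 2; +1 → 3.
The latitude characters are unchanged.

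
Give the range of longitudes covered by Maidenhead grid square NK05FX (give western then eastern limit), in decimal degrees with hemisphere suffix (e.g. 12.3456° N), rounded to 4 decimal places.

80.4167° E, 80.5000° E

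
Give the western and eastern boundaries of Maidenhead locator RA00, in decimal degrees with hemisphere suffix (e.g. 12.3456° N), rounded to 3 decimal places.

160.000° E, 162.000° E

Field R=17, A=0: +17·20° lon, +0·10° lat → SW at lon 160°, lat -90°.
Square 0, 0: +0·2° lon, +0·1° lat → SW at lon 160°, lat -90°.
Cell spans 2° lon × 1° lat.
west 160.000° E, east 162.000° E.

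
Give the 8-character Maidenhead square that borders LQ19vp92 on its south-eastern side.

LQ19wp01

Longitude extended square 9; +1 → 10, wraps to 0, carry into subsquare.
Longitude subsquare v = 21; +1 → 22 = w.
Latitude extended square 2; −1 → 1.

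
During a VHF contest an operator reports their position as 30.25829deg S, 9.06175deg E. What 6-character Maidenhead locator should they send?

JF49mr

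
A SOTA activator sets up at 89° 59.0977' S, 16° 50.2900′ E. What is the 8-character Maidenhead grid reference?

JA80ka03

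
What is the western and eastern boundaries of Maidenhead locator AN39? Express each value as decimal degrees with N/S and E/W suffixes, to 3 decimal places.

174.000° W, 172.000° W

Field A=0, N=13: +0·20° lon, +13·10° lat → SW at lon -180°, lat 40°.
Square 3, 9: +3·2° lon, +9·1° lat → SW at lon -174°, lat 49°.
Cell spans 2° lon × 1° lat.
west 174.000° W, east 172.000° W.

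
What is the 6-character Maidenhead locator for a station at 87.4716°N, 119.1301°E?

OR97nl

Shift to the Maidenhead origin (180°W, 90°S): lon 299.1301, lat 177.4716.
Field: lon ⌊299.1301/20⌋ = 14 → O; lat ⌊177.4716/10⌋ = 17 → R.
Square: lon ⌊19.1301/2⌋ = 9; lat ⌊7.4716/1⌋ = 7.
Subsquare: lon ⌊1.1301/0.0833333⌋ = 13 → n; lat ⌊0.4716/0.0416667⌋ = 11 → l.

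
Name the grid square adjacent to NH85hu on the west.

Longitude subsquare h = 7; −1 → 6 = g.
The latitude characters are unchanged.

NH85gu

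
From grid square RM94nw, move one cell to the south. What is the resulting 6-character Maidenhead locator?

RM94nv

Latitude subsquare w = 22; −1 → 21 = v.
The longitude characters are unchanged.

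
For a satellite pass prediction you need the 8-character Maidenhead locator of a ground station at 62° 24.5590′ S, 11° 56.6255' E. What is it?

JC57xo31

Add 180° to longitude and 90° to latitude: 191.94376, 27.59068.
Field: 191.94376/20 → 9 → J, 27.59068/10 → 2 → C; chars JC.
Square: 11.94376/2 → 5, 7.59068/1 → 7; chars 57.
Subsquare: 1.94376/0.0833333 → 23 → x, 0.59068/0.0416667 → 14 → o; chars xo.
Extended square: 0.02709/0.00833333 → 3, 0.00735/0.00416667 → 1; chars 31.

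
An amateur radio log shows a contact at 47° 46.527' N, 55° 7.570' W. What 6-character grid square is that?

Shift to the Maidenhead origin (180°W, 90°S): lon 124.8738, lat 137.7755.
Field: lon ⌊124.8738/20⌋ = 6 → G; lat ⌊137.7755/10⌋ = 13 → N.
Square: lon ⌊4.8738/2⌋ = 2; lat ⌊7.7755/1⌋ = 7.
Subsquare: lon ⌊0.8738/0.0833333⌋ = 10 → k; lat ⌊0.7755/0.0416667⌋ = 18 → s.

GN27ks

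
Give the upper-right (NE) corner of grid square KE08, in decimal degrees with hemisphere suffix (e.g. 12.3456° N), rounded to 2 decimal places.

Field K=10, E=4: +10·20° lon, +4·10° lat → SW at lon 20°, lat -50°.
Square 0, 8: +0·2° lon, +8·1° lat → SW at lon 20°, lat -42°.
Cell spans 2° lon × 1° lat. NE corner is SW corner plus one full cell.
latitude 41.00° S, longitude 22.00° E.

41.00° S, 22.00° E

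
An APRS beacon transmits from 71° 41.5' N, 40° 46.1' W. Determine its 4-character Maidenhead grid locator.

Shift to the Maidenhead origin (180°W, 90°S): lon 139.23, lat 161.69.
Field: lon ⌊139.23/20⌋ = 6 → G; lat ⌊161.69/10⌋ = 16 → Q.
Square: lon ⌊19.23/2⌋ = 9; lat ⌊1.69/1⌋ = 1.

GQ91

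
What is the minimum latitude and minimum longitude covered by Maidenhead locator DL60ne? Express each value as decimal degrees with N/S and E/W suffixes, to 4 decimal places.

Field D=3, L=11: +3·20° lon, +11·10° lat → SW at lon -120°, lat 20°.
Square 6, 0: +6·2° lon, +0·1° lat → SW at lon -108°, lat 20°.
Subsquare n=13, e=4: +13·0.0833333° lon, +4·0.0416667° lat → SW at lon -106.917°, lat 20.1667°.
latitude 20.1667° N, longitude 106.9167° W.

20.1667° N, 106.9167° W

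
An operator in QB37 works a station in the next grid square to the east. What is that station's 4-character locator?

QB47

Longitude square 3; +1 → 4.
The latitude characters are unchanged.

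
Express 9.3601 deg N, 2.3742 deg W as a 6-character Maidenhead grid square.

IJ89ti

Shift to the Maidenhead origin (180°W, 90°S): lon 177.6258, lat 99.3601.
Field: lon ⌊177.6258/20⌋ = 8 → I; lat ⌊99.3601/10⌋ = 9 → J.
Square: lon ⌊17.6258/2⌋ = 8; lat ⌊9.3601/1⌋ = 9.
Subsquare: lon ⌊1.6258/0.0833333⌋ = 19 → t; lat ⌊0.3601/0.0416667⌋ = 8 → i.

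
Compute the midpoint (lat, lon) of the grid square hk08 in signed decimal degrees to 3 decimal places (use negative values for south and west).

Field H=7, K=10: +7·20° lon, +10·10° lat → SW at lon -40°, lat 10°.
Square 0, 8: +0·2° lon, +8·1° lat → SW at lon -40°, lat 18°.
Cell spans 2° lon × 1° lat. Centre is SW corner plus half of each.
latitude 18.500, longitude -39.000.

18.500, -39.000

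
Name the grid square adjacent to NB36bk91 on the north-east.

NB36ck02

Longitude extended square 9; +1 → 10, wraps to 0, carry into subsquare.
Longitude subsquare b = 1; +1 → 2 = c.
Latitude extended square 1; +1 → 2.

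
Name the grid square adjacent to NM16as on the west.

NM06xs

Longitude subsquare a = 0; −1 → -1, wraps to 23 = x, carry into square.
Longitude square 1; −1 → 0.
The latitude characters are unchanged.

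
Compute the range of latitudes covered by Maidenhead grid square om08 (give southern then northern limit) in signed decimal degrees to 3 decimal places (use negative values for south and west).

Field O=14, M=12: +14·20° lon, +12·10° lat → SW at lon 100°, lat 30°.
Square 0, 8: +0·2° lon, +8·1° lat → SW at lon 100°, lat 38°.
Cell spans 2° lon × 1° lat.
south 38.000, north 39.000.

38.000, 39.000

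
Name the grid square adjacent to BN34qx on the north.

BN35qa

Latitude subsquare x = 23; +1 → 24, wraps to 0 = a, carry into square.
Latitude square 4; +1 → 5.
The longitude characters are unchanged.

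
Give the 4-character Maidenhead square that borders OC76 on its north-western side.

OC67

Longitude square 7; −1 → 6.
Latitude square 6; +1 → 7.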